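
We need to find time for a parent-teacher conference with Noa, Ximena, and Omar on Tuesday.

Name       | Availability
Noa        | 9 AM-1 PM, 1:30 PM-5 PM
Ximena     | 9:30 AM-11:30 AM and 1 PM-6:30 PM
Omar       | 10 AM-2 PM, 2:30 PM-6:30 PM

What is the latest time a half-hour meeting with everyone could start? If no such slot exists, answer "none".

16:30

Noa ∩ Ximena: 09:30-11:30, 13:30-17:00.
Noa ∩ Ximena ∩ Omar: 10:00-11:30, 13:30-14:00, 14:30-17:00.
The last common window of at least 30 minutes is 14:30-17:00; a 30-minute meeting can start as late as 16:30 and still end by 17:00.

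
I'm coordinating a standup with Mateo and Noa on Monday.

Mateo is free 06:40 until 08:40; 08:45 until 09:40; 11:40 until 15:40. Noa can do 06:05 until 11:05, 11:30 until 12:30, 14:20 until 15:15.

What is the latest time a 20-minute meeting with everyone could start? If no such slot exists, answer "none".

14:55

Mateo ∩ Noa: 06:40-08:40, 08:45-09:40, 11:40-12:30, 14:20-15:15.
Those are the intersection windows.
The last common window of at least 20 minutes is 14:20-15:15; a 20-minute meeting can start as late as 14:55 and still end by 15:15.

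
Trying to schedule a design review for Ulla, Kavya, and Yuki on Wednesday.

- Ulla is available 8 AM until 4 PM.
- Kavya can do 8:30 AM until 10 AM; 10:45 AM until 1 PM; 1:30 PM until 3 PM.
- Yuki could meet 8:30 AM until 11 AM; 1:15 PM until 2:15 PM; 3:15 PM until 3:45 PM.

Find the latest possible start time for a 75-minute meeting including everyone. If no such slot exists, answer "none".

Ulla ∩ Kavya: 08:30-10:00, 10:45-13:00, 13:30-15:00.
Ulla ∩ Kavya ∩ Yuki: 08:30-10:00, 10:45-11:00, 13:30-14:15.
The last common window of at least 75 minutes is 08:30-10:00; a 75-minute meeting can start as late as 08:45 and still end by 10:00.

08:45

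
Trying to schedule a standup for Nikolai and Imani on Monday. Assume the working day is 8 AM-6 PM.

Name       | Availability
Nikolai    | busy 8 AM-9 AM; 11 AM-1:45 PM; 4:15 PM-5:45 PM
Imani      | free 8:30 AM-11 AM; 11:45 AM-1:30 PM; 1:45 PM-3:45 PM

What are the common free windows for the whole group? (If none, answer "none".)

09:00-11:00, 13:45-15:45

Nikolai free: 09:00-11:00, 13:45-16:15, 17:45-18:00 (invert busy blocks within the working day).
Imani free: 08:30-11:00, 11:45-13:30, 13:45-15:45.
Nikolai ∩ Imani: 09:00-11:00, 13:45-15:45.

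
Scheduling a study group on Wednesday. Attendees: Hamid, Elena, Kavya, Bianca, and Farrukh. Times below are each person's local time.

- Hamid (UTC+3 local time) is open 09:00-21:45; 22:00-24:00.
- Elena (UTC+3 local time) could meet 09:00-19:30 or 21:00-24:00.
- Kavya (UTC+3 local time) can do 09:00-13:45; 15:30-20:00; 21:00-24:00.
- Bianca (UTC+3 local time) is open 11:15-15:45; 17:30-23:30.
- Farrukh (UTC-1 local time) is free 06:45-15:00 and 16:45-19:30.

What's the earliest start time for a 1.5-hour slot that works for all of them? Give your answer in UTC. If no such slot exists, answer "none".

08:15

Hamid in UTC: 06:00-18:45, 19:00-21:00 (subtract 3h to convert from UTC+3).
Elena in UTC: 06:00-16:30, 18:00-21:00 (subtract 3h to convert from UTC+3).
Kavya in UTC: 06:00-10:45, 12:30-17:00, 18:00-21:00 (subtract 3h to convert from UTC+3).
Bianca in UTC: 08:15-12:45, 14:30-20:30 (subtract 3h to convert from UTC+3).
Farrukh in UTC: 07:45-16:00, 17:45-20:30 (add 1h to convert from UTC-1).
Hamid ∩ Elena: 06:00-16:30, 18:00-18:45, 19:00-21:00.
Hamid ∩ Elena ∩ Kavya: 06:00-10:45, 12:30-16:30, 18:00-18:45, 19:00-21:00.
Hamid ∩ Elena ∩ Kavya ∩ Bianca: 08:15-10:45, 12:30-12:45, 14:30-16:30, 18:00-18:45, 19:00-20:30.
Hamid ∩ Elena ∩ Kavya ∩ Bianca ∩ Farrukh: 08:15-10:45, 12:30-12:45, 14:30-16:00, 18:00-18:45, 19:00-20:30.
So the common availability across everyone is 08:15-10:45, 12:30-12:45, 14:30-16:00, 18:00-18:45, 19:00-20:30.
The first common window of at least 90 minutes is 08:15-10:45, so the earliest start is 08:15.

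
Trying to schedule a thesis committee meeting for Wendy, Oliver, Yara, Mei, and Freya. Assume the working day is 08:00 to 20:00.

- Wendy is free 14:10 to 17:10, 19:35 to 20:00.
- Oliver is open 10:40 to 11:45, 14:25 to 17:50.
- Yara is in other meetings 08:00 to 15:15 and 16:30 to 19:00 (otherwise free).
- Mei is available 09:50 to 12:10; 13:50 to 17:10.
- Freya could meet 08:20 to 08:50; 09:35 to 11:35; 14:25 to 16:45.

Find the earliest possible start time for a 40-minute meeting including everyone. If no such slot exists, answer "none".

15:15

Wendy free: 14:10-17:10, 19:35-20:00.
Oliver free: 10:40-11:45, 14:25-17:50.
Yara free: 15:15-16:30, 19:00-20:00 (invert busy blocks within the working day).
Mei free: 09:50-12:10, 13:50-17:10.
Freya free: 08:20-08:50, 09:35-11:35, 14:25-16:45.
Wendy ∩ Oliver: 14:25-17:10.
Wendy ∩ Oliver ∩ Yara: 15:15-16:30.
Wendy ∩ Oliver ∩ Yara ∩ Mei: 15:15-16:30.
Wendy ∩ Oliver ∩ Yara ∩ Mei ∩ Freya: 15:15-16:30.
The first common window of at least 40 minutes is 15:15-16:30, so the earliest start is 15:15.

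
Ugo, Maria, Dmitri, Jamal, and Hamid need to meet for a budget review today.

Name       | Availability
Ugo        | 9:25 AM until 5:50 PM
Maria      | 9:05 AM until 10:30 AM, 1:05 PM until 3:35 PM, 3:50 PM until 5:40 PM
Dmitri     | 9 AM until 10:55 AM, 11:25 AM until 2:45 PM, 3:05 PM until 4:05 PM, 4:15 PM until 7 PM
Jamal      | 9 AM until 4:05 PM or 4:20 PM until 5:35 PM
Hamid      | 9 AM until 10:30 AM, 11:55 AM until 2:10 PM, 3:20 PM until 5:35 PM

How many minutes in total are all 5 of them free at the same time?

235

Ugo ∩ Maria: 09:25-10:30, 13:05-15:35, 15:50-17:40.
Ugo ∩ Maria ∩ Dmitri: 09:25-10:30, 13:05-14:45, 15:05-15:35, 15:50-16:05, 16:15-17:40.
Ugo ∩ Maria ∩ Dmitri ∩ Jamal: 09:25-10:30, 13:05-14:45, 15:05-15:35, 15:50-16:05, 16:20-17:35.
Ugo ∩ Maria ∩ Dmitri ∩ Jamal ∩ Hamid: 09:25-10:30, 13:05-14:10, 15:20-15:35, 15:50-16:05, 16:20-17:35.
Those are the intersection windows.
Summing the common windows: 65 + 65 + 15 + 15 + 75 = 235 minutes.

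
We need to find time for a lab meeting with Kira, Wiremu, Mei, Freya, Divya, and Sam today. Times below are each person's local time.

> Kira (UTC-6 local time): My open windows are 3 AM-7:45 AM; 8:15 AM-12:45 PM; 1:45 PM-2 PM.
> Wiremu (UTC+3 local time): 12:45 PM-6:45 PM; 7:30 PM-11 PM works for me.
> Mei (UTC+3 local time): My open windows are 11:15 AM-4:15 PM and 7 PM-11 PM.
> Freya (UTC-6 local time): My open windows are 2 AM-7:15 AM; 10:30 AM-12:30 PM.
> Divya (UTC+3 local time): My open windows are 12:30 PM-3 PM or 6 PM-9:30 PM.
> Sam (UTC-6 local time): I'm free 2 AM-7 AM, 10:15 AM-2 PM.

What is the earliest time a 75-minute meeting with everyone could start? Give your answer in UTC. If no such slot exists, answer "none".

09:45

Kira in UTC: 09:00-13:45, 14:15-18:45, 19:45-20:00 (add 6h to convert from UTC-6).
Wiremu in UTC: 09:45-15:45, 16:30-20:00 (subtract 3h to convert from UTC+3).
Mei in UTC: 08:15-13:15, 16:00-20:00 (subtract 3h to convert from UTC+3).
Freya in UTC: 08:00-13:15, 16:30-18:30 (add 6h to convert from UTC-6).
Divya in UTC: 09:30-12:00, 15:00-18:30 (subtract 3h to convert from UTC+3).
Sam in UTC: 08:00-13:00, 16:15-20:00 (add 6h to convert from UTC-6).
Kira ∩ Wiremu: 09:45-13:45, 14:15-15:45, 16:30-18:45, 19:45-20:00.
Kira ∩ Wiremu ∩ Mei: 09:45-13:15, 16:30-18:45, 19:45-20:00.
Kira ∩ Wiremu ∩ Mei ∩ Freya: 09:45-13:15, 16:30-18:30.
Kira ∩ Wiremu ∩ Mei ∩ Freya ∩ Divya: 09:45-12:00, 16:30-18:30.
Kira ∩ Wiremu ∩ Mei ∩ Freya ∩ Divya ∩ Sam: 09:45-12:00, 16:30-18:30.
The first common window of at least 75 minutes is 09:45-12:00, so the earliest start is 09:45.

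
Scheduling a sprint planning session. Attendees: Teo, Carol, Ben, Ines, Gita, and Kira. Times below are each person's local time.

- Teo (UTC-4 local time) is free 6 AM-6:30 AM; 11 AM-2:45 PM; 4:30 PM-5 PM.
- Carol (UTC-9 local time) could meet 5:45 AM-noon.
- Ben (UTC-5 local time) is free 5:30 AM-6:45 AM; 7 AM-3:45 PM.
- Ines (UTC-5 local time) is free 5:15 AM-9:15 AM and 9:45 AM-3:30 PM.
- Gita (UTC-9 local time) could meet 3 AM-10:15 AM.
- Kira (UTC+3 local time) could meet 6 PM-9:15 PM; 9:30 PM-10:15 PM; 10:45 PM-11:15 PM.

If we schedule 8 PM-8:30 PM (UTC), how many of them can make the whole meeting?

Teo in UTC: 10:00-10:30, 15:00-18:45, 20:30-21:00 (add 4h to convert from UTC-4).
Carol in UTC: 14:45-21:00 (add 9h to convert from UTC-9).
Ben in UTC: 10:30-11:45, 12:00-20:45 (add 5h to convert from UTC-5).
Ines in UTC: 10:15-14:15, 14:45-20:30 (add 5h to convert from UTC-5).
Gita in UTC: 12:00-19:15 (add 9h to convert from UTC-9).
Kira in UTC: 15:00-18:15, 18:30-19:15, 19:45-20:15 (subtract 3h to convert from UTC+3).
Carol, Ben, and Ines can make the full 20:00-20:30 slot — that's 3.

3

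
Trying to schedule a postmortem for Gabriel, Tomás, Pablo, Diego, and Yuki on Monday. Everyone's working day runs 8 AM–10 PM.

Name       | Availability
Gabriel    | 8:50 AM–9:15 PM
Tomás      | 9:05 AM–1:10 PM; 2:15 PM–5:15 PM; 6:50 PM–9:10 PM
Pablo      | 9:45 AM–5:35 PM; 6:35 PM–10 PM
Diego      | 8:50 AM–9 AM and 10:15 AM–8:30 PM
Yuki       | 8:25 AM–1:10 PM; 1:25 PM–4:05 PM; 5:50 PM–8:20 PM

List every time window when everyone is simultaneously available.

10:15-13:10, 14:15-16:05, 18:50-20:20

Gabriel ∩ Tomás: 09:05-13:10, 14:15-17:15, 18:50-21:10.
Gabriel ∩ Tomás ∩ Pablo: 09:45-13:10, 14:15-17:15, 18:50-21:10.
Gabriel ∩ Tomás ∩ Pablo ∩ Diego: 10:15-13:10, 14:15-17:15, 18:50-20:30.
Gabriel ∩ Tomás ∩ Pablo ∩ Diego ∩ Yuki: 10:15-13:10, 14:15-16:05, 18:50-20:20.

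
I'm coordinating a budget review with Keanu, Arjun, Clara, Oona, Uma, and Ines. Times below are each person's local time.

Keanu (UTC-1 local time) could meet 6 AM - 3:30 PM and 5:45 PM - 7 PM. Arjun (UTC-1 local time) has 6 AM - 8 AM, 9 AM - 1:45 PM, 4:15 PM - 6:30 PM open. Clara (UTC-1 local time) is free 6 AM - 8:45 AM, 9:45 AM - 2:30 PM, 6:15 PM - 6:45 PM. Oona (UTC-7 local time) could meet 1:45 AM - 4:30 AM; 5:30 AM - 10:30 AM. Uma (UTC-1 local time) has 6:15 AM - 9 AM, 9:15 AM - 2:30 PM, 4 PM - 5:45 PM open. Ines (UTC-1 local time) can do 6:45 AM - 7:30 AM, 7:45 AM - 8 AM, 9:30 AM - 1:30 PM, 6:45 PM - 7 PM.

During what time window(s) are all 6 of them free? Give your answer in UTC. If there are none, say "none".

08:45-09:00, 10:45-11:30, 12:30-14:30

Keanu in UTC: 07:00-16:30, 18:45-20:00 (add 1h to convert from UTC-1).
Arjun in UTC: 07:00-09:00, 10:00-14:45, 17:15-19:30 (add 1h to convert from UTC-1).
Clara in UTC: 07:00-09:45, 10:45-15:30, 19:15-19:45 (add 1h to convert from UTC-1).
Oona in UTC: 08:45-11:30, 12:30-17:30 (add 7h to convert from UTC-7).
Uma in UTC: 07:15-10:00, 10:15-15:30, 17:00-18:45 (add 1h to convert from UTC-1).
Ines in UTC: 07:45-08:30, 08:45-09:00, 10:30-14:30, 19:45-20:00 (add 1h to convert from UTC-1).
Keanu ∩ Arjun: 07:00-09:00, 10:00-14:45, 18:45-19:30.
Keanu ∩ Arjun ∩ Clara: 07:00-09:00, 10:45-14:45, 19:15-19:30.
Keanu ∩ Arjun ∩ Clara ∩ Oona: 08:45-09:00, 10:45-11:30, 12:30-14:45.
Keanu ∩ Arjun ∩ Clara ∩ Oona ∩ Uma: 08:45-09:00, 10:45-11:30, 12:30-14:45.
Keanu ∩ Arjun ∩ Clara ∩ Oona ∩ Uma ∩ Ines: 08:45-09:00, 10:45-11:30, 12:30-14:30.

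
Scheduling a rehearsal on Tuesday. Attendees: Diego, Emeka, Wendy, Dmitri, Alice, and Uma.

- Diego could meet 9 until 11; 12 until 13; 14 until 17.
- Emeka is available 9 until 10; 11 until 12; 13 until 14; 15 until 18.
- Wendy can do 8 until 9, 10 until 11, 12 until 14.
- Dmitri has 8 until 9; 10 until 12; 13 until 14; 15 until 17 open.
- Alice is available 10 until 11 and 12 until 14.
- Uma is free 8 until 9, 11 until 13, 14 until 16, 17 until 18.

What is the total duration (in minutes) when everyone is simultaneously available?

0

Diego ∩ Emeka: 09:00-10:00, 15:00-17:00.
Diego ∩ Emeka ∩ Wendy: ∅.
Diego ∩ Emeka ∩ Wendy ∩ Dmitri: ∅.
Diego ∩ Emeka ∩ Wendy ∩ Dmitri ∩ Alice: ∅.
Diego ∩ Emeka ∩ Wendy ∩ Dmitri ∩ Alice ∩ Uma: ∅.
There is no time when everyone is free.
There is no common window, so the total is 0 minutes.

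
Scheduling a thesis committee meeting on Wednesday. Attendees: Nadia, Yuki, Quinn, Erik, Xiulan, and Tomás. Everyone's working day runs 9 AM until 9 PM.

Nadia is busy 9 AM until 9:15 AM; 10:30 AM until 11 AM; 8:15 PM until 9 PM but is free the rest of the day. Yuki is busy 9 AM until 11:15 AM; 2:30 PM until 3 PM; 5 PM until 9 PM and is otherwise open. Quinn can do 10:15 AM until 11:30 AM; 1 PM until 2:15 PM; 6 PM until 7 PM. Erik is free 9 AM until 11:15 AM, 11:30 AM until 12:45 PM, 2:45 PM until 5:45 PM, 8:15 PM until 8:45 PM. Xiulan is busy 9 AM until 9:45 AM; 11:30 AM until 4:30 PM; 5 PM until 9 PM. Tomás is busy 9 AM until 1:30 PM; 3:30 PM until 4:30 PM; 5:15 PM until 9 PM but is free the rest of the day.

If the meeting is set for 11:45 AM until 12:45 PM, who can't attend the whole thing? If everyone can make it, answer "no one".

Nadia free: 09:15-10:30, 11:00-20:15 (invert busy blocks within the working day).
Yuki free: 11:15-14:30, 15:00-17:00 (invert busy blocks within the working day).
Quinn free: 10:15-11:30, 13:00-14:15, 18:00-19:00.
Erik free: 09:00-11:15, 11:30-12:45, 14:45-17:45, 20:15-20:45.
Xiulan free: 09:45-11:30, 16:30-17:00 (invert busy blocks within the working day).
Tomás free: 13:30-15:30, 16:30-17:15 (invert busy blocks within the working day).
Nadia: free for 11:45-12:45. Yuki: free for 11:45-12:45. Quinn: not fully free for 11:45-12:45. Erik: free for 11:45-12:45. Xiulan: not fully free for 11:45-12:45. Tomás: not fully free for 11:45-12:45.

Quinn, Tomás, Xiulan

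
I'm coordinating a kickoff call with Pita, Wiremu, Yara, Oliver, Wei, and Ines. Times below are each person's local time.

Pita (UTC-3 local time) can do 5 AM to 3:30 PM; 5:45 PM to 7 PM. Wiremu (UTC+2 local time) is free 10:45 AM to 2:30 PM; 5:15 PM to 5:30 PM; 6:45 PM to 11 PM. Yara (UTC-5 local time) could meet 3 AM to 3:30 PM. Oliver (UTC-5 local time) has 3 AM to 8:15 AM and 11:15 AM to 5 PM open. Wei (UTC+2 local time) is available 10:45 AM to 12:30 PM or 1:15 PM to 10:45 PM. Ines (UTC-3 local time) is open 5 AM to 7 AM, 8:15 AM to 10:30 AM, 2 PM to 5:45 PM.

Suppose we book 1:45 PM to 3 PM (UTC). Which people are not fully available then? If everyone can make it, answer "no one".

Ines, Oliver, Wiremu

Pita in UTC: 08:00-18:30, 20:45-22:00 (add 3h to convert from UTC-3).
Wiremu in UTC: 08:45-12:30, 15:15-15:30, 16:45-21:00 (subtract 2h to convert from UTC+2).
Yara in UTC: 08:00-20:30 (add 5h to convert from UTC-5).
Oliver in UTC: 08:00-13:15, 16:15-22:00 (add 5h to convert from UTC-5).
Wei in UTC: 08:45-10:30, 11:15-20:45 (subtract 2h to convert from UTC+2).
Ines in UTC: 08:00-10:00, 11:15-13:30, 17:00-20:45 (add 3h to convert from UTC-3).
Pita: free for 13:45-15:00. Wiremu: not fully free for 13:45-15:00. Yara: free for 13:45-15:00. Oliver: not fully free for 13:45-15:00. Wei: free for 13:45-15:00. Ines: not fully free for 13:45-15:00.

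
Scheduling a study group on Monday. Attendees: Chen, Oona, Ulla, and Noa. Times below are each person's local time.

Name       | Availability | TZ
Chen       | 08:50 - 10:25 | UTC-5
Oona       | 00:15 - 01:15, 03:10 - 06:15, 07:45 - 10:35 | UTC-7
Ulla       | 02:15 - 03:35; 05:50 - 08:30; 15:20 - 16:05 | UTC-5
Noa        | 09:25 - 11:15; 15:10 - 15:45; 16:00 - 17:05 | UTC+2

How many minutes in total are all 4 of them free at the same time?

Chen in UTC: 13:50-15:25 (add 5h to convert from UTC-5).
Oona in UTC: 07:15-08:15, 10:10-13:15, 14:45-17:35 (add 7h to convert from UTC-7).
Ulla in UTC: 07:15-08:35, 10:50-13:30, 20:20-21:05 (add 5h to convert from UTC-5).
Noa in UTC: 07:25-09:15, 13:10-13:45, 14:00-15:05 (subtract 2h to convert from UTC+2).
Chen ∩ Oona: 14:45-15:25.
Chen ∩ Oona ∩ Ulla: ∅.
Chen ∩ Oona ∩ Ulla ∩ Noa: ∅.
There is no time when everyone is free.
There is no common window, so the total is 0 minutes.

0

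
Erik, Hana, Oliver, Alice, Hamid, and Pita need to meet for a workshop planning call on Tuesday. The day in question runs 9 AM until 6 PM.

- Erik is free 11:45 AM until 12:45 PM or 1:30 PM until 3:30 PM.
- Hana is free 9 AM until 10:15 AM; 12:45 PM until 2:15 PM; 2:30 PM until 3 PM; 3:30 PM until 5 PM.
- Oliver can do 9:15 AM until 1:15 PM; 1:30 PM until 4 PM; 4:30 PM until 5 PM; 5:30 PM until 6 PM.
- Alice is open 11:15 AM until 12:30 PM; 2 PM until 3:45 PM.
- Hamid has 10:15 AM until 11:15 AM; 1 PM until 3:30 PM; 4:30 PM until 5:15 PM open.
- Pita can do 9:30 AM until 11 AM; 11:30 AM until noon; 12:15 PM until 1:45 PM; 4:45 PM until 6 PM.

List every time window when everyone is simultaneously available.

none

Erik ∩ Hana: 13:30-14:15, 14:30-15:00.
Erik ∩ Hana ∩ Oliver: 13:30-14:15, 14:30-15:00.
Erik ∩ Hana ∩ Oliver ∩ Alice: 14:00-14:15, 14:30-15:00.
Erik ∩ Hana ∩ Oliver ∩ Alice ∩ Hamid: 14:00-14:15, 14:30-15:00.
Erik ∩ Hana ∩ Oliver ∩ Alice ∩ Hamid ∩ Pita: ∅.
There is no time when everyone is free.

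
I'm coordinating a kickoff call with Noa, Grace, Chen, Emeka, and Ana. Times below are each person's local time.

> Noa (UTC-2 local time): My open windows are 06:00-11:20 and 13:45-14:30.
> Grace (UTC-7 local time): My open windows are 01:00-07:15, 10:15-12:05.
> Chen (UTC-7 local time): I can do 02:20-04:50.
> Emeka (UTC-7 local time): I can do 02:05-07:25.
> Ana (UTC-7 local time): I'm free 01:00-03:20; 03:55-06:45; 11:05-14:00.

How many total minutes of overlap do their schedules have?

Noa in UTC: 08:00-13:20, 15:45-16:30 (add 2h to convert from UTC-2).
Grace in UTC: 08:00-14:15, 17:15-19:05 (add 7h to convert from UTC-7).
Chen in UTC: 09:20-11:50 (add 7h to convert from UTC-7).
Emeka in UTC: 09:05-14:25 (add 7h to convert from UTC-7).
Ana in UTC: 08:00-10:20, 10:55-13:45, 18:05-21:00 (add 7h to convert from UTC-7).
Noa ∩ Grace: 08:00-13:20.
Noa ∩ Grace ∩ Chen: 09:20-11:50.
Noa ∩ Grace ∩ Chen ∩ Emeka: 09:20-11:50.
Noa ∩ Grace ∩ Chen ∩ Emeka ∩ Ana: 09:20-10:20, 10:55-11:50.
Summing the common windows: 60 + 55 = 115 minutes.

115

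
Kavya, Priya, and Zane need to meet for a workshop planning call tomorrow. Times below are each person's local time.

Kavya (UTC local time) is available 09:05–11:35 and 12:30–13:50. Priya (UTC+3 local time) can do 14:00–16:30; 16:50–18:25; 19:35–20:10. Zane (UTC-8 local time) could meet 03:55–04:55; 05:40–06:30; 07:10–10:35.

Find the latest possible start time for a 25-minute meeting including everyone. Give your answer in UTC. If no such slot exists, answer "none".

Kavya in UTC: 09:05-11:35, 12:30-13:50.
Priya in UTC: 11:00-13:30, 13:50-15:25, 16:35-17:10 (subtract 3h to convert from UTC+3).
Zane in UTC: 11:55-12:55, 13:40-14:30, 15:10-18:35 (add 8h to convert from UTC-8).
Kavya ∩ Priya: 11:00-11:35, 12:30-13:30.
Kavya ∩ Priya ∩ Zane: 12:30-12:55.
The last common window of at least 25 minutes is 12:30-12:55; a 25-minute meeting can start as late as 12:30 and still end by 12:55.

12:30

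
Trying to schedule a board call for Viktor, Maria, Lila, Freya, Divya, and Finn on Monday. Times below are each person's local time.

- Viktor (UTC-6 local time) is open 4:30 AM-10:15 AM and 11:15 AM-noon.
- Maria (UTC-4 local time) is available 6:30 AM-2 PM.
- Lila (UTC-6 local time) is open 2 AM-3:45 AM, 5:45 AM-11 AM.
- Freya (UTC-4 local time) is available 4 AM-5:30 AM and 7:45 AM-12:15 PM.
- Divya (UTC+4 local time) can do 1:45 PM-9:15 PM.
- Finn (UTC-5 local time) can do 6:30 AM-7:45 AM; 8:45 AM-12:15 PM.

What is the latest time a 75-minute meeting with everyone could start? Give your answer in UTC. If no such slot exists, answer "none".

15:00

Viktor in UTC: 10:30-16:15, 17:15-18:00 (add 6h to convert from UTC-6).
Maria in UTC: 10:30-18:00 (add 4h to convert from UTC-4).
Lila in UTC: 08:00-09:45, 11:45-17:00 (add 6h to convert from UTC-6).
Freya in UTC: 08:00-09:30, 11:45-16:15 (add 4h to convert from UTC-4).
Divya in UTC: 09:45-17:15 (subtract 4h to convert from UTC+4).
Finn in UTC: 11:30-12:45, 13:45-17:15 (add 5h to convert from UTC-5).
Viktor ∩ Maria: 10:30-16:15, 17:15-18:00.
Viktor ∩ Maria ∩ Lila: 11:45-16:15.
Viktor ∩ Maria ∩ Lila ∩ Freya: 11:45-16:15.
Viktor ∩ Maria ∩ Lila ∩ Freya ∩ Divya: 11:45-16:15.
Viktor ∩ Maria ∩ Lila ∩ Freya ∩ Divya ∩ Finn: 11:45-12:45, 13:45-16:15.
The last common window of at least 75 minutes is 13:45-16:15; a 75-minute meeting can start as late as 15:00 and still end by 16:15.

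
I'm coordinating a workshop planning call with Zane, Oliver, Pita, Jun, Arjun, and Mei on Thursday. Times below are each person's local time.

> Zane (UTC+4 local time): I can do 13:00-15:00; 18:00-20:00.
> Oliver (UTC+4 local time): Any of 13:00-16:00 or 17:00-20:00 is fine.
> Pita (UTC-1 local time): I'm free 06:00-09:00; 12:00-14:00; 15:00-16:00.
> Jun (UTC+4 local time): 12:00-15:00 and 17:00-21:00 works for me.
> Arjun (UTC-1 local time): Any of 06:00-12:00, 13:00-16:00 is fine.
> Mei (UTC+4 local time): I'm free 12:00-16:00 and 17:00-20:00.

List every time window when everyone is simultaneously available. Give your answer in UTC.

Zane in UTC: 09:00-11:00, 14:00-16:00 (subtract 4h to convert from UTC+4).
Oliver in UTC: 09:00-12:00, 13:00-16:00 (subtract 4h to convert from UTC+4).
Pita in UTC: 07:00-10:00, 13:00-15:00, 16:00-17:00 (add 1h to convert from UTC-1).
Jun in UTC: 08:00-11:00, 13:00-17:00 (subtract 4h to convert from UTC+4).
Arjun in UTC: 07:00-13:00, 14:00-17:00 (add 1h to convert from UTC-1).
Mei in UTC: 08:00-12:00, 13:00-16:00 (subtract 4h to convert from UTC+4).
Zane ∩ Oliver: 09:00-11:00, 14:00-16:00.
Zane ∩ Oliver ∩ Pita: 09:00-10:00, 14:00-15:00.
Zane ∩ Oliver ∩ Pita ∩ Jun: 09:00-10:00, 14:00-15:00.
Zane ∩ Oliver ∩ Pita ∩ Jun ∩ Arjun: 09:00-10:00, 14:00-15:00.
Zane ∩ Oliver ∩ Pita ∩ Jun ∩ Arjun ∩ Mei: 09:00-10:00, 14:00-15:00.
So the common availability across everyone is 09:00-10:00, 14:00-15:00.

09:00-10:00, 14:00-15:00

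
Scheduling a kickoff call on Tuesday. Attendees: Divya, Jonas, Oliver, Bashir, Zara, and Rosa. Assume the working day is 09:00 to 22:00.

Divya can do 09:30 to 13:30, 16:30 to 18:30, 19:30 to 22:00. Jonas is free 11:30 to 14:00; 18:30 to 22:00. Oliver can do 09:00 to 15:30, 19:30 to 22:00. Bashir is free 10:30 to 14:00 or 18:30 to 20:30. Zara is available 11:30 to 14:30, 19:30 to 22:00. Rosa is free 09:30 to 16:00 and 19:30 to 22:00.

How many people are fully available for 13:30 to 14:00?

5

Jonas, Oliver, Bashir, Zara, and Rosa can make the full 13:30-14:00 slot — that's 5.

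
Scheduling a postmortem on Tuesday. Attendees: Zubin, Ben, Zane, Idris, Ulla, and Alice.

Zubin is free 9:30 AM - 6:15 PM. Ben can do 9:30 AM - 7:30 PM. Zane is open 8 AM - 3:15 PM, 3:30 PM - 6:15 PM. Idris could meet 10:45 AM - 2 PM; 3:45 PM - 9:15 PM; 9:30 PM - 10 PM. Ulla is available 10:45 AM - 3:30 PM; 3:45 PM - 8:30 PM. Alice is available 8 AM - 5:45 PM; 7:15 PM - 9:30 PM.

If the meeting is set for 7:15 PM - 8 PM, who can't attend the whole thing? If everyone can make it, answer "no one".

Zubin: not fully free for 19:15-20:00. Ben: not fully free for 19:15-20:00. Zane: not fully free for 19:15-20:00. Idris: free for 19:15-20:00. Ulla: free for 19:15-20:00. Alice: free for 19:15-20:00.

Ben, Zane, Zubin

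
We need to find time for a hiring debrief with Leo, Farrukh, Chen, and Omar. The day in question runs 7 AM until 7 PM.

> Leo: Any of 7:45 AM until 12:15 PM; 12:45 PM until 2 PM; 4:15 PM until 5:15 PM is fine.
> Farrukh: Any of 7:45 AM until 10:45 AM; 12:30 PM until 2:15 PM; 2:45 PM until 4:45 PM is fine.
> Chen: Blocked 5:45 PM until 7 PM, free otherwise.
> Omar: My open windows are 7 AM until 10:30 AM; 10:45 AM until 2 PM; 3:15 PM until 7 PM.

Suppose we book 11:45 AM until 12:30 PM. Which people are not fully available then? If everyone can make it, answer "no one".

Farrukh, Leo

Leo free: 07:45-12:15, 12:45-14:00, 16:15-17:15.
Farrukh free: 07:45-10:45, 12:30-14:15, 14:45-16:45.
Chen free: 07:00-17:45 (invert busy blocks within the working day).
Omar free: 07:00-10:30, 10:45-14:00, 15:15-19:00.
Leo: not fully free for 11:45-12:30. Farrukh: not fully free for 11:45-12:30. Chen: free for 11:45-12:30. Omar: free for 11:45-12:30.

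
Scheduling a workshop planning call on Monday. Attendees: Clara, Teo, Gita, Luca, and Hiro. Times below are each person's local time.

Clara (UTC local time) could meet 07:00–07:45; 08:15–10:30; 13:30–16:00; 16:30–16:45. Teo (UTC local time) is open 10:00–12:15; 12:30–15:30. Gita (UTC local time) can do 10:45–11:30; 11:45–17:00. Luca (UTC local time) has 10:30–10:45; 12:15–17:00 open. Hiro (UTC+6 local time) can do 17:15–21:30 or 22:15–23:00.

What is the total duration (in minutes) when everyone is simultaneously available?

Clara in UTC: 07:00-07:45, 08:15-10:30, 13:30-16:00, 16:30-16:45.
Teo in UTC: 10:00-12:15, 12:30-15:30.
Gita in UTC: 10:45-11:30, 11:45-17:00.
Luca in UTC: 10:30-10:45, 12:15-17:00.
Hiro in UTC: 11:15-15:30, 16:15-17:00 (subtract 6h to convert from UTC+6).
Clara ∩ Teo: 10:00-10:30, 13:30-15:30.
Clara ∩ Teo ∩ Gita: 13:30-15:30.
Clara ∩ Teo ∩ Gita ∩ Luca: 13:30-15:30.
Clara ∩ Teo ∩ Gita ∩ Luca ∩ Hiro: 13:30-15:30.
Those are the intersection windows.
That's a single block of 120 minutes.

120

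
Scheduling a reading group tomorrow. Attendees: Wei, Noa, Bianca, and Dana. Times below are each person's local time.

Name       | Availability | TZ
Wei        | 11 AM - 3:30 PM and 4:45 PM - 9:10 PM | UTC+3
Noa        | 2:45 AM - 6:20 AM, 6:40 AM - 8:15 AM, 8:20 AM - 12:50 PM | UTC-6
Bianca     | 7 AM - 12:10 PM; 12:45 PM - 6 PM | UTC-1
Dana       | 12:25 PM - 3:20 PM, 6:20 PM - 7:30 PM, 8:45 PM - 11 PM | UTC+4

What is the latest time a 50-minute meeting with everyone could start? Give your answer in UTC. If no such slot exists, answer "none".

17:20

Wei in UTC: 08:00-12:30, 13:45-18:10 (subtract 3h to convert from UTC+3).
Noa in UTC: 08:45-12:20, 12:40-14:15, 14:20-18:50 (add 6h to convert from UTC-6).
Bianca in UTC: 08:00-13:10, 13:45-19:00 (add 1h to convert from UTC-1).
Dana in UTC: 08:25-11:20, 14:20-15:30, 16:45-19:00 (subtract 4h to convert from UTC+4).
Wei ∩ Noa: 08:45-12:20, 13:45-14:15, 14:20-18:10.
Wei ∩ Noa ∩ Bianca: 08:45-12:20, 13:45-14:15, 14:20-18:10.
Wei ∩ Noa ∩ Bianca ∩ Dana: 08:45-11:20, 14:20-15:30, 16:45-18:10.
Those are the intersection windows.
The last common window of at least 50 minutes is 16:45-18:10; a 50-minute meeting can start as late as 17:20 and still end by 18:10.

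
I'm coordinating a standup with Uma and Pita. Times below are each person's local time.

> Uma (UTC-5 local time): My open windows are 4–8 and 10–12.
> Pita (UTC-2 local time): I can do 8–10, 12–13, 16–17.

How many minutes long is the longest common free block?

Uma in UTC: 09:00-13:00, 15:00-17:00 (add 5h to convert from UTC-5).
Pita in UTC: 10:00-12:00, 14:00-15:00, 18:00-19:00 (add 2h to convert from UTC-2).
Uma ∩ Pita: 10:00-12:00.
So the common availability across everyone is 10:00-12:00.
The longest is 10:00-12:00 at 120 minutes.

120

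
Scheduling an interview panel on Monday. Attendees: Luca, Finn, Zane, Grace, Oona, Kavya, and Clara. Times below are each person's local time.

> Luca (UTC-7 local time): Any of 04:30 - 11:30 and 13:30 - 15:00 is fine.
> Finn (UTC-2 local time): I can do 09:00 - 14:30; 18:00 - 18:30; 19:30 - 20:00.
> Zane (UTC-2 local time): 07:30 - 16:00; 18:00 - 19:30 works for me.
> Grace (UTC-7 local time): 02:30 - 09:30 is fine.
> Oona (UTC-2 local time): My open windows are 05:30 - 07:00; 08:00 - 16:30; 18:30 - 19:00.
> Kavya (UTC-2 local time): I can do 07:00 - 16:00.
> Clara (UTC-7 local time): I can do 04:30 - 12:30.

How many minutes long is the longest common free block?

300

Luca in UTC: 11:30-18:30, 20:30-22:00 (add 7h to convert from UTC-7).
Finn in UTC: 11:00-16:30, 20:00-20:30, 21:30-22:00 (add 2h to convert from UTC-2).
Zane in UTC: 09:30-18:00, 20:00-21:30 (add 2h to convert from UTC-2).
Grace in UTC: 09:30-16:30 (add 7h to convert from UTC-7).
Oona in UTC: 07:30-09:00, 10:00-18:30, 20:30-21:00 (add 2h to convert from UTC-2).
Kavya in UTC: 09:00-18:00 (add 2h to convert from UTC-2).
Clara in UTC: 11:30-19:30 (add 7h to convert from UTC-7).
Luca ∩ Finn: 11:30-16:30, 21:30-22:00.
Luca ∩ Finn ∩ Zane: 11:30-16:30.
Luca ∩ Finn ∩ Zane ∩ Grace: 11:30-16:30.
Luca ∩ Finn ∩ Zane ∩ Grace ∩ Oona: 11:30-16:30.
Luca ∩ Finn ∩ Zane ∩ Grace ∩ Oona ∩ Kavya: 11:30-16:30.
Luca ∩ Finn ∩ Zane ∩ Grace ∩ Oona ∩ Kavya ∩ Clara: 11:30-16:30.
The longest is 11:30-16:30 at 300 minutes.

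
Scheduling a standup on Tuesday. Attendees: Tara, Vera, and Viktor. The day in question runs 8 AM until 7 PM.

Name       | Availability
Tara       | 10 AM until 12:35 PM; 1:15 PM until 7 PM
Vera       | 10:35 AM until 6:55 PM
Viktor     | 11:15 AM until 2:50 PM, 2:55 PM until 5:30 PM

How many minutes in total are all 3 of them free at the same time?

Tara ∩ Vera: 10:35-12:35, 13:15-18:55.
Tara ∩ Vera ∩ Viktor: 11:15-12:35, 13:15-14:50, 14:55-17:30.
So the common availability across everyone is 11:15-12:35, 13:15-14:50, 14:55-17:30.
Summing the common windows: 80 + 95 + 155 = 330 minutes.

330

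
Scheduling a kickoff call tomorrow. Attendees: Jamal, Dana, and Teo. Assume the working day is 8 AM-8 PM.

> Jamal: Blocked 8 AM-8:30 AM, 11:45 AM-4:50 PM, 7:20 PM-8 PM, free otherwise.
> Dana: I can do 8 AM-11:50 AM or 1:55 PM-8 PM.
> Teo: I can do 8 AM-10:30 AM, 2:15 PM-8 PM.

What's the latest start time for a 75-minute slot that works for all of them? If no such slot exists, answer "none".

18:05

Jamal free: 08:30-11:45, 16:50-19:20 (invert busy blocks within the working day).
Dana free: 08:00-11:50, 13:55-20:00.
Teo free: 08:00-10:30, 14:15-20:00.
Jamal ∩ Dana: 08:30-11:45, 16:50-19:20.
Jamal ∩ Dana ∩ Teo: 08:30-10:30, 16:50-19:20.
The last common window of at least 75 minutes is 16:50-19:20; a 75-minute meeting can start as late as 18:05 and still end by 19:20.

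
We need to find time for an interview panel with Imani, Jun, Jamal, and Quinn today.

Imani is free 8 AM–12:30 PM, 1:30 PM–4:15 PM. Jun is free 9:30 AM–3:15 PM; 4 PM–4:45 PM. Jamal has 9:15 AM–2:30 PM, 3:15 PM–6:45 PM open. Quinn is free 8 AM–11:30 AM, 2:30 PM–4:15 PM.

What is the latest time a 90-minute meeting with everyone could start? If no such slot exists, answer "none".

10:00

Imani ∩ Jun: 09:30-12:30, 13:30-15:15, 16:00-16:15.
Imani ∩ Jun ∩ Jamal: 09:30-12:30, 13:30-14:30, 16:00-16:15.
Imani ∩ Jun ∩ Jamal ∩ Quinn: 09:30-11:30, 16:00-16:15.
So the common availability across everyone is 09:30-11:30, 16:00-16:15.
The last common window of at least 90 minutes is 09:30-11:30; a 90-minute meeting can start as late as 10:00 and still end by 11:30.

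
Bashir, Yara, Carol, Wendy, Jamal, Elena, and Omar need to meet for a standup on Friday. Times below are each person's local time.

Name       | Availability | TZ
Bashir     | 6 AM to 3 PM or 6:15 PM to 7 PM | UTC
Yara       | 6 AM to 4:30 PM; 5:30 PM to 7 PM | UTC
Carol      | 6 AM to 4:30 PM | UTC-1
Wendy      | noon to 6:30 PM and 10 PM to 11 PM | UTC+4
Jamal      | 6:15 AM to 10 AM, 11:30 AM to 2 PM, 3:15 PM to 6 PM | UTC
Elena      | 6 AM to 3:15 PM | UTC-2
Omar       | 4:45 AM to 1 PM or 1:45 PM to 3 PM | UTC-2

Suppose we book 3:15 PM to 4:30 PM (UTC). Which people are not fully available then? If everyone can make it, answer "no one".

Bashir in UTC: 06:00-15:00, 18:15-19:00.
Yara in UTC: 06:00-16:30, 17:30-19:00.
Carol in UTC: 07:00-17:30 (add 1h to convert from UTC-1).
Wendy in UTC: 08:00-14:30, 18:00-19:00 (subtract 4h to convert from UTC+4).
Jamal in UTC: 06:15-10:00, 11:30-14:00, 15:15-18:00.
Elena in UTC: 08:00-17:15 (add 2h to convert from UTC-2).
Omar in UTC: 06:45-15:00, 15:45-17:00 (add 2h to convert from UTC-2).
Bashir: not fully free for 15:15-16:30. Yara: free for 15:15-16:30. Carol: free for 15:15-16:30. Wendy: not fully free for 15:15-16:30. Jamal: free for 15:15-16:30. Elena: free for 15:15-16:30. Omar: not fully free for 15:15-16:30.

Bashir, Omar, Wendy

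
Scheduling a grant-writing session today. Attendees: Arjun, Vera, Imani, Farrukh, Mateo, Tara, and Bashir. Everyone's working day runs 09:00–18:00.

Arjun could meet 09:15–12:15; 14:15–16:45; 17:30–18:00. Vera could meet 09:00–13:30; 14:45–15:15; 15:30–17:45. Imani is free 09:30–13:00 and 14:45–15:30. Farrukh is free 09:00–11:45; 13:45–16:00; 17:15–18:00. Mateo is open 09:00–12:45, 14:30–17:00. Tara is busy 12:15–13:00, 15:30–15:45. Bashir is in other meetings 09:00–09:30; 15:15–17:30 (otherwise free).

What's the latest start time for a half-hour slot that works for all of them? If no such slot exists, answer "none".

14:45

Arjun free: 09:15-12:15, 14:15-16:45, 17:30-18:00.
Vera free: 09:00-13:30, 14:45-15:15, 15:30-17:45.
Imani free: 09:30-13:00, 14:45-15:30.
Farrukh free: 09:00-11:45, 13:45-16:00, 17:15-18:00.
Mateo free: 09:00-12:45, 14:30-17:00.
Tara free: 09:00-12:15, 13:00-15:30, 15:45-18:00 (invert busy blocks within the working day).
Bashir free: 09:30-15:15, 17:30-18:00 (invert busy blocks within the working day).
Arjun ∩ Vera: 09:15-12:15, 14:45-15:15, 15:30-16:45, 17:30-17:45.
Arjun ∩ Vera ∩ Imani: 09:30-12:15, 14:45-15:15.
Arjun ∩ Vera ∩ Imani ∩ Farrukh: 09:30-11:45, 14:45-15:15.
Arjun ∩ Vera ∩ Imani ∩ Farrukh ∩ Mateo: 09:30-11:45, 14:45-15:15.
Arjun ∩ Vera ∩ Imani ∩ Farrukh ∩ Mateo ∩ Tara: 09:30-11:45, 14:45-15:15.
Arjun ∩ Vera ∩ Imani ∩ Farrukh ∩ Mateo ∩ Tara ∩ Bashir: 09:30-11:45, 14:45-15:15.
The last common window of at least 30 minutes is 14:45-15:15; a 30-minute meeting can start as late as 14:45 and still end by 15:15.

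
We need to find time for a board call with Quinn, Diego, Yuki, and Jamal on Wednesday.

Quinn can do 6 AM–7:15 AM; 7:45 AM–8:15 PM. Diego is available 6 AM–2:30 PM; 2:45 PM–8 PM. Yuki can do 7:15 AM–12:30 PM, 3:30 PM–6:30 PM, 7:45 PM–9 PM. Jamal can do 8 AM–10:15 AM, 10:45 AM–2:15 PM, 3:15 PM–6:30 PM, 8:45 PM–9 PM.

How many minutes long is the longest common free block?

180

Quinn ∩ Diego: 06:00-07:15, 07:45-14:30, 14:45-20:00.
Quinn ∩ Diego ∩ Yuki: 07:45-12:30, 15:30-18:30, 19:45-20:00.
Quinn ∩ Diego ∩ Yuki ∩ Jamal: 08:00-10:15, 10:45-12:30, 15:30-18:30.
The longest is 15:30-18:30 at 180 minutes.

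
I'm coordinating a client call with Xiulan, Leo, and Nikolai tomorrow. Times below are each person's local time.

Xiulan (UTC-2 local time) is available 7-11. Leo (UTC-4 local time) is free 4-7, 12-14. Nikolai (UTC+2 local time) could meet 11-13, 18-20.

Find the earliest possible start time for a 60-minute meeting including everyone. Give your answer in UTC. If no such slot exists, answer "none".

Xiulan in UTC: 09:00-13:00 (add 2h to convert from UTC-2).
Leo in UTC: 08:00-11:00, 16:00-18:00 (add 4h to convert from UTC-4).
Nikolai in UTC: 09:00-11:00, 16:00-18:00 (subtract 2h to convert from UTC+2).
Xiulan ∩ Leo: 09:00-11:00.
Xiulan ∩ Leo ∩ Nikolai: 09:00-11:00.
The first common window of at least 60 minutes is 09:00-11:00, so the earliest start is 09:00.

09:00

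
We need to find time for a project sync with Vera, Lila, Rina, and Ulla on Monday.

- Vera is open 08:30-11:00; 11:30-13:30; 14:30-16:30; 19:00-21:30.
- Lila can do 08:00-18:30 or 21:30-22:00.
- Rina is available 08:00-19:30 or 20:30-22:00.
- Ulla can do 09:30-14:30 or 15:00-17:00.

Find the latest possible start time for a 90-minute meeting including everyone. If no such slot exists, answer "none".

Vera ∩ Lila: 08:30-11:00, 11:30-13:30, 14:30-16:30.
Vera ∩ Lila ∩ Rina: 08:30-11:00, 11:30-13:30, 14:30-16:30.
Vera ∩ Lila ∩ Rina ∩ Ulla: 09:30-11:00, 11:30-13:30, 15:00-16:30.
The last common window of at least 90 minutes is 15:00-16:30; a 90-minute meeting can start as late as 15:00 and still end by 16:30.

15:00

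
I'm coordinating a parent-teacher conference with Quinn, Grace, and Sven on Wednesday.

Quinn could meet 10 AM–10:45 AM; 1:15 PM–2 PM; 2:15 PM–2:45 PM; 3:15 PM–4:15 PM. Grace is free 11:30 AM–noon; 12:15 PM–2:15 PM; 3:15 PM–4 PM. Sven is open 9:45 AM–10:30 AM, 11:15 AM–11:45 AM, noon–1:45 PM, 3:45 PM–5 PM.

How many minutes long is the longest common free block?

30

Quinn ∩ Grace: 13:15-14:00, 15:15-16:00.
Quinn ∩ Grace ∩ Sven: 13:15-13:45, 15:45-16:00.
The longest is 13:15-13:45 at 30 minutes.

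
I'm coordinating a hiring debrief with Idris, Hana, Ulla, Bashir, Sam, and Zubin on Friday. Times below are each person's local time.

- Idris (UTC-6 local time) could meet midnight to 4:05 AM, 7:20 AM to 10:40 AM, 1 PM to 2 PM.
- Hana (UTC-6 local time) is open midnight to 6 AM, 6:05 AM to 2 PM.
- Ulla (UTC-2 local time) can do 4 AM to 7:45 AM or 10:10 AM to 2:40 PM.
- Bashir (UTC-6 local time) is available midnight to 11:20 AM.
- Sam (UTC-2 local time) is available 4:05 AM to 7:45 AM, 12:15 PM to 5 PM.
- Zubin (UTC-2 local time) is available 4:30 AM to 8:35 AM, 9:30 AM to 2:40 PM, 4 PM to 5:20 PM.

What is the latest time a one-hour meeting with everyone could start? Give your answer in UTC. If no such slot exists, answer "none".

Idris in UTC: 06:00-10:05, 13:20-16:40, 19:00-20:00 (add 6h to convert from UTC-6).
Hana in UTC: 06:00-12:00, 12:05-20:00 (add 6h to convert from UTC-6).
Ulla in UTC: 06:00-09:45, 12:10-16:40 (add 2h to convert from UTC-2).
Bashir in UTC: 06:00-17:20 (add 6h to convert from UTC-6).
Sam in UTC: 06:05-09:45, 14:15-19:00 (add 2h to convert from UTC-2).
Zubin in UTC: 06:30-10:35, 11:30-16:40, 18:00-19:20 (add 2h to convert from UTC-2).
Idris ∩ Hana: 06:00-10:05, 13:20-16:40, 19:00-20:00.
Idris ∩ Hana ∩ Ulla: 06:00-09:45, 13:20-16:40.
Idris ∩ Hana ∩ Ulla ∩ Bashir: 06:00-09:45, 13:20-16:40.
Idris ∩ Hana ∩ Ulla ∩ Bashir ∩ Sam: 06:05-09:45, 14:15-16:40.
Idris ∩ Hana ∩ Ulla ∩ Bashir ∩ Sam ∩ Zubin: 06:30-09:45, 14:15-16:40.
The last common window of at least 60 minutes is 14:15-16:40; a 60-minute meeting can start as late as 15:40 and still end by 16:40.

15:40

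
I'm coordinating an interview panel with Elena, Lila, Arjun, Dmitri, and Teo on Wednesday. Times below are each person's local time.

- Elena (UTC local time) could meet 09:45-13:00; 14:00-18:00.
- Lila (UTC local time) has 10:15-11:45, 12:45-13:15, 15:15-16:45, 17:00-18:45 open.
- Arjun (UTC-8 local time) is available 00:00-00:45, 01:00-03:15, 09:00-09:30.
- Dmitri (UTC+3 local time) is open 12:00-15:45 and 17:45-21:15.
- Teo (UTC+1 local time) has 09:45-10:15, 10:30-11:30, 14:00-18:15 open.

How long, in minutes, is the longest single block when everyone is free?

Elena in UTC: 09:45-13:00, 14:00-18:00.
Lila in UTC: 10:15-11:45, 12:45-13:15, 15:15-16:45, 17:00-18:45.
Arjun in UTC: 08:00-08:45, 09:00-11:15, 17:00-17:30 (add 8h to convert from UTC-8).
Dmitri in UTC: 09:00-12:45, 14:45-18:15 (subtract 3h to convert from UTC+3).
Teo in UTC: 08:45-09:15, 09:30-10:30, 13:00-17:15 (subtract 1h to convert from UTC+1).
Elena ∩ Lila: 10:15-11:45, 12:45-13:00, 15:15-16:45, 17:00-18:00.
Elena ∩ Lila ∩ Arjun: 10:15-11:15, 17:00-17:30.
Elena ∩ Lila ∩ Arjun ∩ Dmitri: 10:15-11:15, 17:00-17:30.
Elena ∩ Lila ∩ Arjun ∩ Dmitri ∩ Teo: 10:15-10:30, 17:00-17:15.
The longest is 10:15-10:30 at 15 minutes.

15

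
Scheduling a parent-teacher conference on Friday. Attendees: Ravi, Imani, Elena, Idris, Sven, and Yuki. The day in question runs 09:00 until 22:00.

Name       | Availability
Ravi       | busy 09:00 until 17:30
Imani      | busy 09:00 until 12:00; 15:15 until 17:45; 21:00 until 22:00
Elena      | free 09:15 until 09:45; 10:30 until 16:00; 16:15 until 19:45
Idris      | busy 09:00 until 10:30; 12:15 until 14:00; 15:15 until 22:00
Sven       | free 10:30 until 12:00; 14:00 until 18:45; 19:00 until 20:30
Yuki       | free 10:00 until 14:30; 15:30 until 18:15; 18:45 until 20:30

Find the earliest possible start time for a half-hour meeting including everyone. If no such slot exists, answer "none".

Ravi free: 17:30-22:00 (invert busy blocks within the working day).
Imani free: 12:00-15:15, 17:45-21:00 (invert busy blocks within the working day).
Elena free: 09:15-09:45, 10:30-16:00, 16:15-19:45.
Idris free: 10:30-12:15, 14:00-15:15 (invert busy blocks within the working day).
Sven free: 10:30-12:00, 14:00-18:45, 19:00-20:30.
Yuki free: 10:00-14:30, 15:30-18:15, 18:45-20:30.
Ravi ∩ Imani: 17:45-21:00.
Ravi ∩ Imani ∩ Elena: 17:45-19:45.
Ravi ∩ Imani ∩ Elena ∩ Idris: ∅.
Ravi ∩ Imani ∩ Elena ∩ Idris ∩ Sven: ∅.
Ravi ∩ Imani ∩ Elena ∩ Idris ∩ Sven ∩ Yuki: ∅.
There is no time when everyone is free.
No common window is at least 30 minutes long.

none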